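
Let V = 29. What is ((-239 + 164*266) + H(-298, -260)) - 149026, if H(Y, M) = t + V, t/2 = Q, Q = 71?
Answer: -105470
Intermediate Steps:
t = 142 (t = 2*71 = 142)
H(Y, M) = 171 (H(Y, M) = 142 + 29 = 171)
((-239 + 164*266) + H(-298, -260)) - 149026 = ((-239 + 164*266) + 171) - 149026 = ((-239 + 43624) + 171) - 149026 = (43385 + 171) - 149026 = 43556 - 149026 = -105470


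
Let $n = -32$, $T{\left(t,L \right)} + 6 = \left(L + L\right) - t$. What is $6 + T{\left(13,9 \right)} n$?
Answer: $38$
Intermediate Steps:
$T{\left(t,L \right)} = -6 - t + 2 L$ ($T{\left(t,L \right)} = -6 + \left(\left(L + L\right) - t\right) = -6 + \left(2 L - t\right) = -6 + \left(- t + 2 L\right) = -6 - t + 2 L$)
$6 + T{\left(13,9 \right)} n = 6 + \left(-6 - 13 + 2 \cdot 9\right) \left(-32\right) = 6 + \left(-6 - 13 + 18\right) \left(-32\right) = 6 - -32 = 6 + 32 = 38$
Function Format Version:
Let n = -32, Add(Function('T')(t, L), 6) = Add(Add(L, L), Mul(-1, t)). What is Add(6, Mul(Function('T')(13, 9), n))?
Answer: 38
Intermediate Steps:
Function('T')(t, L) = Add(-6, Mul(-1, t), Mul(2, L)) (Function('T')(t, L) = Add(-6, Add(Add(L, L), Mul(-1, t))) = Add(-6, Add(Mul(2, L), Mul(-1, t))) = Add(-6, Add(Mul(-1, t), Mul(2, L))) = Add(-6, Mul(-1, t), Mul(2, L)))
Add(6, Mul(Function('T')(13, 9), n)) = Add(6, Mul(Add(-6, Mul(-1, 13), Mul(2, 9)), -32)) = Add(6, Mul(Add(-6, -13, 18), -32)) = Add(6, Mul(-1, -32)) = Add(6, 32) = 38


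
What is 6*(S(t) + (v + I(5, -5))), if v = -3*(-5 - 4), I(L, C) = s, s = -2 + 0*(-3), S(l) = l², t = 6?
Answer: 366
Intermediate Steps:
s = -2 (s = -2 + 0 = -2)
I(L, C) = -2
v = 27 (v = -3*(-9) = 27)
6*(S(t) + (v + I(5, -5))) = 6*(6² + (27 - 2)) = 6*(36 + 25) = 6*61 = 366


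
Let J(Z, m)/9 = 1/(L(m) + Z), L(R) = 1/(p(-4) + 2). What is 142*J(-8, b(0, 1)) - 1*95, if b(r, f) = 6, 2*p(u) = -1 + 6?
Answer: -9076/35 ≈ -259.31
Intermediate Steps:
p(u) = 5/2 (p(u) = (-1 + 6)/2 = (1/2)*5 = 5/2)
L(R) = 2/9 (L(R) = 1/(5/2 + 2) = 1/(9/2) = 2/9)
J(Z, m) = 9/(2/9 + Z)
142*J(-8, b(0, 1)) - 1*95 = 142*(81/(2 + 9*(-8))) - 1*95 = 142*(81/(2 - 72)) - 95 = 142*(81/(-70)) - 95 = 142*(81*(-1/70)) - 95 = 142*(-81/70) - 95 = -5751/35 - 95 = -9076/35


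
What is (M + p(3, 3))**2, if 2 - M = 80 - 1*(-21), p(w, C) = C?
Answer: 9216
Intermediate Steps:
M = -99 (M = 2 - (80 - 1*(-21)) = 2 - (80 + 21) = 2 - 1*101 = 2 - 101 = -99)
(M + p(3, 3))**2 = (-99 + 3)**2 = (-96)**2 = 9216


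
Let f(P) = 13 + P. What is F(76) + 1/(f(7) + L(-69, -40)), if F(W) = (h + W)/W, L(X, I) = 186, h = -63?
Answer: 1377/7828 ≈ 0.17591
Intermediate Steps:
F(W) = (-63 + W)/W
F(76) + 1/(f(7) + L(-69, -40)) = (-63 + 76)/76 + 1/((13 + 7) + 186) = (1/76)*13 + 1/(20 + 186) = 13/76 + 1/206 = 1377/7828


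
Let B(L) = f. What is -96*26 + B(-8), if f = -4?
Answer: -2500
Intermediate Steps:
B(L) = -4
-96*26 + B(-8) = -96*26 - 4 = -2496 - 4 = -2500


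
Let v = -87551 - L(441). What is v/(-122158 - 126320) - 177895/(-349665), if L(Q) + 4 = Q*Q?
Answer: 4760610481/2896135329 ≈ 1.6438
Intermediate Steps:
L(Q) = -4 + Q**2 (L(Q) = -4 + Q*Q = -4 + Q**2)
v = -282028 (v = -87551 - (-4 + 441**2) = -87551 - (-4 + 194481) = -87551 - 1*194477 = -87551 - 194477 = -282028)
v/(-122158 - 126320) - 177895/(-349665) = -282028/(-122158 - 126320) - 177895/(-349665) = -282028/(-248478) - 177895*(-1/349665) = -282028*(-1/248478) + 35579/69933 = 141014/124239 + 35579/69933 = 4760610481/2896135329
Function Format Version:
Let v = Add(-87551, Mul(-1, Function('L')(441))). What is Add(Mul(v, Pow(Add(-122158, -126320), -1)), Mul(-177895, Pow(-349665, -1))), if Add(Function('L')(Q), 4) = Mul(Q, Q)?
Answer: Rational(4760610481, 2896135329) ≈ 1.6438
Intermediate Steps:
Function('L')(Q) = Add(-4, Pow(Q, 2)) (Function('L')(Q) = Add(-4, Mul(Q, Q)) = Add(-4, Pow(Q, 2)))
v = -282028 (v = Add(-87551, Mul(-1, Add(-4, Pow(441, 2)))) = Add(-87551, Mul(-1, Add(-4, 194481))) = Add(-87551, Mul(-1, 194477)) = Add(-87551, -194477) = -282028)
Add(Mul(v, Pow(Add(-122158, -126320), -1)), Mul(-177895, Pow(-349665, -1))) = Add(Mul(-282028, Pow(Add(-122158, -126320), -1)), Mul(-177895, Pow(-349665, -1))) = Add(Mul(-282028, Pow(-248478, -1)), Mul(-177895, Rational(-1, 349665))) = Add(Mul(-282028, Rational(-1, 248478)), Rational(35579, 69933)) = Add(Rational(141014, 124239), Rational(35579, 69933)) = Rational(4760610481, 2896135329)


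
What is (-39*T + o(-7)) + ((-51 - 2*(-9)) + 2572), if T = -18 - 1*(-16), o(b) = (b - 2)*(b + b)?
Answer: 2743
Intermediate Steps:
o(b) = 2*b*(-2 + b) (o(b) = (-2 + b)*(2*b) = 2*b*(-2 + b))
T = -2 (T = -18 + 16 = -2)
(-39*T + o(-7)) + ((-51 - 2*(-9)) + 2572) = (-39*(-2) + 2*(-7)*(-2 - 7)) + ((-51 - 2*(-9)) + 2572) = (78 + 2*(-7)*(-9)) + ((-51 + 18) + 2572) = (78 + 126) + (-33 + 2572) = 204 + 2539 = 2743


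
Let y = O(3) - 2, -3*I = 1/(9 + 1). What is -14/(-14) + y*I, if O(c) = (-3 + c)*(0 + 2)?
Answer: 16/15 ≈ 1.0667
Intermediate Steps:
I = -1/30 (I = -1/(3*(9 + 1)) = -⅓/10 = -⅓*⅒ = -1/30 ≈ -0.033333)
O(c) = -6 + 2*c (O(c) = (-3 + c)*2 = -6 + 2*c)
y = -2 (y = (-6 + 2*3) - 2 = (-6 + 6) - 2 = 0 - 2 = -2)
-14/(-14) + y*I = -14/(-14) - 2*(-1/30) = -14*(-1/14) + 1/15 = 1 + 1/15 = 16/15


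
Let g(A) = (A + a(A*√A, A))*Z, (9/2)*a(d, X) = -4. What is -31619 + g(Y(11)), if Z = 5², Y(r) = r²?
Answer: -257546/9 ≈ -28616.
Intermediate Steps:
Z = 25
a(d, X) = -8/9 (a(d, X) = (2/9)*(-4) = -8/9)
g(A) = -200/9 + 25*A (g(A) = (A - 8/9)*25 = (-8/9 + A)*25 = -200/9 + 25*A)
-31619 + g(Y(11)) = -31619 + (-200/9 + 25*11²) = -31619 + (-200/9 + 25*121) = -31619 + (-200/9 + 3025) = -31619 + 27025/9 = -257546/9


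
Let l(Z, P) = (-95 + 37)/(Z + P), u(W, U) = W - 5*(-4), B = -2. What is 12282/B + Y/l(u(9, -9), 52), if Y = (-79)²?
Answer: -861699/58 ≈ -14857.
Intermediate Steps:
Y = 6241
u(W, U) = 20 + W (u(W, U) = W + 20 = 20 + W)
l(Z, P) = -58/(P + Z)
12282/B + Y/l(u(9, -9), 52) = 12282/(-2) + 6241/((-58/(52 + (20 + 9)))) = 12282*(-½) + 6241/((-58/(52 + 29))) = -6141 + 6241/((-58/81)) = -6141 + 6241/((-58*1/81)) = -6141 + 6241/(-58/81) = -6141 + 6241*(-81/58) = -6141 - 505521/58 = -861699/58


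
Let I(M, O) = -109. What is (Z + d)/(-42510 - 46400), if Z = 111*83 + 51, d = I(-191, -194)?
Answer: -1831/17782 ≈ -0.10297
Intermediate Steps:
d = -109
Z = 9264 (Z = 9213 + 51 = 9264)
(Z + d)/(-42510 - 46400) = (9264 - 109)/(-42510 - 46400) = 9155/(-88910) = 9155*(-1/88910) = -1831/17782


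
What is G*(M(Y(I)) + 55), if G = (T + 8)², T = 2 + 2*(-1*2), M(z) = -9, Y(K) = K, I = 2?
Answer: 1656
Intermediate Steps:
T = -2 (T = 2 + 2*(-2) = 2 - 4 = -2)
G = 36 (G = (-2 + 8)² = 6² = 36)
G*(M(Y(I)) + 55) = 36*(-9 + 55) = 36*46 = 1656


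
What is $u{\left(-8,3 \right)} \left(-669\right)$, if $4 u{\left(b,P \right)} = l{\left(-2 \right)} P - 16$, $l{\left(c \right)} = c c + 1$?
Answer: $\frac{669}{4} \approx 167.25$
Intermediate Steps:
$l{\left(c \right)} = 1 + c^{2}$ ($l{\left(c \right)} = c^{2} + 1 = 1 + c^{2}$)
$u{\left(b,P \right)} = -4 + \frac{5 P}{4}$ ($u{\left(b,P \right)} = \frac{\left(1 + \left(-2\right)^{2}\right) P - 16}{4} = \frac{\left(1 + 4\right) P - 16}{4} = \frac{5 P - 16}{4} = \frac{-16 + 5 P}{4} = -4 + \frac{5 P}{4}$)
$u{\left(-8,3 \right)} \left(-669\right) = \left(-4 + \frac{5}{4} \cdot 3\right) \left(-669\right) = \left(-4 + \frac{15}{4}\right) \left(-669\right) = \left(- \frac{1}{4}\right) \left(-669\right) = \frac{669}{4}$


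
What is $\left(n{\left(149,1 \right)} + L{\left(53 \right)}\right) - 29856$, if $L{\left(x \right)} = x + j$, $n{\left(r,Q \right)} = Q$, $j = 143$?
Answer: $-29659$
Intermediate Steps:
$L{\left(x \right)} = 143 + x$ ($L{\left(x \right)} = x + 143 = 143 + x$)
$\left(n{\left(149,1 \right)} + L{\left(53 \right)}\right) - 29856 = \left(1 + \left(143 + 53\right)\right) - 29856 = \left(1 + 196\right) - 29856 = 197 - 29856 = -29659$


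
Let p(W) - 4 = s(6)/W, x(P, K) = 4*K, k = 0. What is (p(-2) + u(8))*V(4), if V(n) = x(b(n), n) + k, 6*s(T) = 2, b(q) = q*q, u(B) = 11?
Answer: 712/3 ≈ 237.33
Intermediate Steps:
b(q) = q**2
s(T) = 1/3 (s(T) = (1/6)*2 = 1/3)
V(n) = 4*n (V(n) = 4*n + 0 = 4*n)
p(W) = 4 + 1/(3*W)
(p(-2) + u(8))*V(4) = ((4 + (1/3)/(-2)) + 11)*(4*4) = ((4 + (1/3)*(-1/2)) + 11)*16 = ((4 - 1/6) + 11)*16 = (23/6 + 11)*16 = (89/6)*16 = 712/3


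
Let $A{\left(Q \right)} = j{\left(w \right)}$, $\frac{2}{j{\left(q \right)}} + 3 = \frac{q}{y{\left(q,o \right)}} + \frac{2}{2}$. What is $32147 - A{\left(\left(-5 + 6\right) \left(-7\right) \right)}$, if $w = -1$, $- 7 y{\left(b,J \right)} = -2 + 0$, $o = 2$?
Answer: $\frac{353621}{11} \approx 32147.0$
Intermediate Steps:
$y{\left(b,J \right)} = \frac{2}{7}$ ($y{\left(b,J \right)} = - \frac{-2 + 0}{7} = \left(- \frac{1}{7}\right) \left(-2\right) = \frac{2}{7}$)
$j{\left(q \right)} = \frac{2}{-2 + \frac{7 q}{2}}$ ($j{\left(q \right)} = \frac{2}{-3 + \left(\frac{q}{\frac{2}{7}} + \frac{2}{2}\right)} = \frac{2}{-3 + \left(q \frac{7}{2} + 2 \cdot \frac{1}{2}\right)} = \frac{2}{-3 + \left(\frac{7 q}{2} + 1\right)} = \frac{2}{-3 + \left(1 + \frac{7 q}{2}\right)} = \frac{2}{-2 + \frac{7 q}{2}}$)
$A{\left(Q \right)} = - \frac{4}{11}$ ($A{\left(Q \right)} = \frac{4}{-4 + 7 \left(-1\right)} = \frac{4}{-4 - 7} = \frac{4}{-11} = 4 \left(- \frac{1}{11}\right) = - \frac{4}{11}$)
$32147 - A{\left(\left(-5 + 6\right) \left(-7\right) \right)} = 32147 - - \frac{4}{11} = 32147 + \frac{4}{11} = \frac{353621}{11}$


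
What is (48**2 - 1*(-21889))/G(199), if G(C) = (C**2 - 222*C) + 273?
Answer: -24193/4304 ≈ -5.6210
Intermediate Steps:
G(C) = 273 + C**2 - 222*C
(48**2 - 1*(-21889))/G(199) = (48**2 - 1*(-21889))/(273 + 199**2 - 222*199) = (2304 + 21889)/(273 + 39601 - 44178) = 24193/(-4304) = 24193*(-1/4304) = -24193/4304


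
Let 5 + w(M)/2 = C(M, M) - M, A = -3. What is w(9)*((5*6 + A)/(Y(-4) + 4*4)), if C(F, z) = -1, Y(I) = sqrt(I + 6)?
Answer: -6480/127 + 405*sqrt(2)/127 ≈ -46.514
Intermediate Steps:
Y(I) = sqrt(6 + I)
w(M) = -12 - 2*M (w(M) = -10 + 2*(-1 - M) = -10 + (-2 - 2*M) = -12 - 2*M)
w(9)*((5*6 + A)/(Y(-4) + 4*4)) = (-12 - 2*9)*((5*6 - 3)/(sqrt(6 - 4) + 4*4)) = (-12 - 18)*((30 - 3)/(sqrt(2) + 16)) = -810/(16 + sqrt(2))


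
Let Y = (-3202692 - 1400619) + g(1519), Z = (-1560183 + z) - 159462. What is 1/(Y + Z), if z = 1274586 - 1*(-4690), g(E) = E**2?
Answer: -1/2736319 ≈ -3.6545e-7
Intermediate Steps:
z = 1279276 (z = 1274586 + 4690 = 1279276)
Z = -440369 (Z = (-1560183 + 1279276) - 159462 = -280907 - 159462 = -440369)
Y = -2295950 (Y = (-3202692 - 1400619) + 1519**2 = -4603311 + 2307361 = -2295950)
1/(Y + Z) = 1/(-2295950 - 440369) = 1/(-2736319) = -1/2736319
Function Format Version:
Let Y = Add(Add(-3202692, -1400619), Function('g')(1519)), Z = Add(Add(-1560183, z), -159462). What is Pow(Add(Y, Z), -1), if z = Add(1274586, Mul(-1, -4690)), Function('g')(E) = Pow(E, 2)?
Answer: Rational(-1, 2736319) ≈ -3.6545e-7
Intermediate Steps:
z = 1279276 (z = Add(1274586, 4690) = 1279276)
Z = -440369 (Z = Add(Add(-1560183, 1279276), -159462) = Add(-280907, -159462) = -440369)
Y = -2295950 (Y = Add(Add(-3202692, -1400619), Pow(1519, 2)) = Add(-4603311, 2307361) = -2295950)
Pow(Add(Y, Z), -1) = Pow(Add(-2295950, -440369), -1) = Pow(-2736319, -1) = Rational(-1, 2736319)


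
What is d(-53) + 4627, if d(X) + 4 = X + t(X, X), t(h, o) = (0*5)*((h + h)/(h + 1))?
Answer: 4570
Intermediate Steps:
t(h, o) = 0 (t(h, o) = 0*((2*h)/(1 + h)) = 0*(2*h/(1 + h)) = 0)
d(X) = -4 + X (d(X) = -4 + (X + 0) = -4 + X)
d(-53) + 4627 = (-4 - 53) + 4627 = -57 + 4627 = 4570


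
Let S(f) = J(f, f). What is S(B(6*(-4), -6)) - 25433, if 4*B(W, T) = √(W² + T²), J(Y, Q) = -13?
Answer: -25446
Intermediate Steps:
B(W, T) = √(T² + W²)/4 (B(W, T) = √(W² + T²)/4 = √(T² + W²)/4)
S(f) = -13
S(B(6*(-4), -6)) - 25433 = -13 - 25433 = -25446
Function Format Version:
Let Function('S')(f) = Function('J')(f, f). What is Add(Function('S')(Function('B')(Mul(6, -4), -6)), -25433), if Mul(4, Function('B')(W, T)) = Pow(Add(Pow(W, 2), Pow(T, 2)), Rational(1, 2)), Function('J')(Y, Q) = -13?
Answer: -25446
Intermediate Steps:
Function('B')(W, T) = Mul(Rational(1, 4), Pow(Add(Pow(T, 2), Pow(W, 2)), Rational(1, 2))) (Function('B')(W, T) = Mul(Rational(1, 4), Pow(Add(Pow(W, 2), Pow(T, 2)), Rational(1, 2))) = Mul(Rational(1, 4), Pow(Add(Pow(T, 2), Pow(W, 2)), Rational(1, 2))))
Function('S')(f) = -13
Add(Function('S')(Function('B')(Mul(6, -4), -6)), -25433) = Add(-13, -25433) = -25446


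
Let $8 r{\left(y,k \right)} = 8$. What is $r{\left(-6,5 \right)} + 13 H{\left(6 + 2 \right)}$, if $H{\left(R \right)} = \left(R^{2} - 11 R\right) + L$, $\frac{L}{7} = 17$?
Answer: $1236$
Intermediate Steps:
$r{\left(y,k \right)} = 1$ ($r{\left(y,k \right)} = \frac{1}{8} \cdot 8 = 1$)
$L = 119$ ($L = 7 \cdot 17 = 119$)
$H{\left(R \right)} = 119 + R^{2} - 11 R$ ($H{\left(R \right)} = \left(R^{2} - 11 R\right) + 119 = 119 + R^{2} - 11 R$)
$r{\left(-6,5 \right)} + 13 H{\left(6 + 2 \right)} = 1 + 13 \left(119 + \left(6 + 2\right)^{2} - 11 \left(6 + 2\right)\right) = 1 + 13 \left(119 + 8^{2} - 88\right) = 1 + 13 \left(119 + 64 - 88\right) = 1 + 13 \cdot 95 = 1 + 1235 = 1236$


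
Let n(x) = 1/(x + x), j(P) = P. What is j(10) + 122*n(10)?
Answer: 161/10 ≈ 16.100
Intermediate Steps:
n(x) = 1/(2*x)
j(10) + 122*n(10) = 10 + 122*((½)/10) = 10 + 122*((½)*(⅒)) = 10 + 122*(1/20) = 10 + 61/10 = 161/10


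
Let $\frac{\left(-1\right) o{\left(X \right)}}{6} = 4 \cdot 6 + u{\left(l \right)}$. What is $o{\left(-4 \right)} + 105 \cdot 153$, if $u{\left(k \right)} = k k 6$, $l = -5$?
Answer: $15021$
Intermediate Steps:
$u{\left(k \right)} = 6 k^{2}$ ($u{\left(k \right)} = k^{2} \cdot 6 = 6 k^{2}$)
$o{\left(X \right)} = -1044$ ($o{\left(X \right)} = - 6 \left(4 \cdot 6 + 6 \left(-5\right)^{2}\right) = - 6 \left(24 + 6 \cdot 25\right) = - 6 \left(24 + 150\right) = \left(-6\right) 174 = -1044$)
$o{\left(-4 \right)} + 105 \cdot 153 = -1044 + 105 \cdot 153 = -1044 + 16065 = 15021$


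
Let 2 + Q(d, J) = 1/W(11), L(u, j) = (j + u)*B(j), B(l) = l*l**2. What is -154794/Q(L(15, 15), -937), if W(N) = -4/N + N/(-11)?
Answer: 2321910/41 ≈ 56632.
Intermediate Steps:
B(l) = l**3
L(u, j) = j**3*(j + u) (L(u, j) = (j + u)*j**3 = j**3*(j + u))
W(N) = -4/N - N/11 (W(N) = -4/N + N*(-1/11) = -4/N - N/11)
Q(d, J) = -41/15 (Q(d, J) = -2 + 1/(-4/11 - 1/11*11) = -2 + 1/(-4*1/11 - 1) = -2 + 1/(-4/11 - 1) = -2 + 1/(-15/11) = -2 - 11/15 = -41/15)
-154794/Q(L(15, 15), -937) = -154794/(-41/15) = -154794*(-15/41) = 2321910/41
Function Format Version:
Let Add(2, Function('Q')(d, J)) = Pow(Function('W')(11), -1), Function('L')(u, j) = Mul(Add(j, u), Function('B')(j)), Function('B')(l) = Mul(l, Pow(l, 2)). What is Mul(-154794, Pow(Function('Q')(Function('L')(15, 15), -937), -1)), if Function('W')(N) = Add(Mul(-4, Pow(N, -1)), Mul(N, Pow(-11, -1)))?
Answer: Rational(2321910, 41) ≈ 56632.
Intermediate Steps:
Function('B')(l) = Pow(l, 3)
Function('L')(u, j) = Mul(Pow(j, 3), Add(j, u)) (Function('L')(u, j) = Mul(Add(j, u), Pow(j, 3)) = Mul(Pow(j, 3), Add(j, u)))
Function('W')(N) = Add(Mul(-4, Pow(N, -1)), Mul(Rational(-1, 11), N)) (Function('W')(N) = Add(Mul(-4, Pow(N, -1)), Mul(N, Rational(-1, 11))) = Add(Mul(-4, Pow(N, -1)), Mul(Rational(-1, 11), N)))
Function('Q')(d, J) = Rational(-41, 15) (Function('Q')(d, J) = Add(-2, Pow(Add(Mul(-4, Pow(11, -1)), Mul(Rational(-1, 11), 11)), -1)) = Add(-2, Pow(Add(Mul(-4, Rational(1, 11)), -1), -1)) = Add(-2, Pow(Add(Rational(-4, 11), -1), -1)) = Add(-2, Pow(Rational(-15, 11), -1)) = Add(-2, Rational(-11, 15)) = Rational(-41, 15))
Mul(-154794, Pow(Function('Q')(Function('L')(15, 15), -937), -1)) = Mul(-154794, Pow(Rational(-41, 15), -1)) = Mul(-154794, Rational(-15, 41)) = Rational(2321910, 41)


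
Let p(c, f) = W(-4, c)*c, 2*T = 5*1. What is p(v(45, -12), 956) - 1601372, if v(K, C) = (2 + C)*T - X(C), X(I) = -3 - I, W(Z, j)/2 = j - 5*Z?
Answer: -1600420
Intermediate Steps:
T = 5/2 (T = (5*1)/2 = (1/2)*5 = 5/2 ≈ 2.5000)
W(Z, j) = -10*Z + 2*j (W(Z, j) = 2*(j - 5*Z) = -10*Z + 2*j)
v(K, C) = 8 + 7*C/2 (v(K, C) = (2 + C)*(5/2) - (-3 - C) = (5 + 5*C/2) + (3 + C) = 8 + 7*C/2)
p(c, f) = c*(40 + 2*c) (p(c, f) = (-10*(-4) + 2*c)*c = (40 + 2*c)*c = c*(40 + 2*c))
p(v(45, -12), 956) - 1601372 = 2*(8 + (7/2)*(-12))*(20 + (8 + (7/2)*(-12))) - 1601372 = 2*(8 - 42)*(20 + (8 - 42)) - 1601372 = 2*(-34)*(20 - 34) - 1601372 = 2*(-34)*(-14) - 1601372 = 952 - 1601372 = -1600420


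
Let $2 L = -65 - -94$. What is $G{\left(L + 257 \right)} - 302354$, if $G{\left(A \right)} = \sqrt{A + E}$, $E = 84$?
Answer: $-302354 + \frac{3 \sqrt{158}}{2} \approx -3.0234 \cdot 10^{5}$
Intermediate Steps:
$L = \frac{29}{2}$ ($L = \frac{-65 - -94}{2} = \frac{-65 + 94}{2} = \frac{1}{2} \cdot 29 = \frac{29}{2} \approx 14.5$)
$G{\left(A \right)} = \sqrt{84 + A}$ ($G{\left(A \right)} = \sqrt{A + 84} = \sqrt{84 + A}$)
$G{\left(L + 257 \right)} - 302354 = \sqrt{84 + \left(\frac{29}{2} + 257\right)} - 302354 = \sqrt{84 + \frac{543}{2}} - 302354 = \sqrt{\frac{711}{2}} - 302354 = \frac{3 \sqrt{158}}{2} - 302354 = -302354 + \frac{3 \sqrt{158}}{2}$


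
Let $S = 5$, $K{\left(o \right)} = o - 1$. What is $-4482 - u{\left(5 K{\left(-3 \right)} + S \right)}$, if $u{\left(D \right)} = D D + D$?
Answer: $-4692$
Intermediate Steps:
$K{\left(o \right)} = -1 + o$ ($K{\left(o \right)} = o - 1 = -1 + o$)
$u{\left(D \right)} = D + D^{2}$ ($u{\left(D \right)} = D^{2} + D = D + D^{2}$)
$-4482 - u{\left(5 K{\left(-3 \right)} + S \right)} = -4482 - \left(5 \left(-1 - 3\right) + 5\right) \left(1 + \left(5 \left(-1 - 3\right) + 5\right)\right) = -4482 - \left(5 \left(-4\right) + 5\right) \left(1 + \left(5 \left(-4\right) + 5\right)\right) = -4482 - \left(-20 + 5\right) \left(1 + \left(-20 + 5\right)\right) = -4482 - - 15 \left(1 - 15\right) = -4482 - \left(-15\right) \left(-14\right) = -4482 - 210 = -4692$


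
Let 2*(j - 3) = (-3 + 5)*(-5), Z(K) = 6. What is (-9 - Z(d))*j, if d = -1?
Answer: 30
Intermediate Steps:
j = -2 (j = 3 + ((-3 + 5)*(-5))/2 = 3 + (2*(-5))/2 = 3 + (1/2)*(-10) = 3 - 5 = -2)
(-9 - Z(d))*j = (-9 - 1*6)*(-2) = (-9 - 6)*(-2) = -15*(-2) = 30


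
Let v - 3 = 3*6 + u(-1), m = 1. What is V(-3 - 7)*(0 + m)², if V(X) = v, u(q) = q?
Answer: 20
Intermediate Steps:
v = 20 (v = 3 + (3*6 - 1) = 3 + (18 - 1) = 3 + 17 = 20)
V(X) = 20
V(-3 - 7)*(0 + m)² = 20*(0 + 1)² = 20*1² = 20*1 = 20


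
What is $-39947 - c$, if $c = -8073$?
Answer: $-31874$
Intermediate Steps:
$-39947 - c = -39947 - -8073 = -39947 + 8073 = -31874$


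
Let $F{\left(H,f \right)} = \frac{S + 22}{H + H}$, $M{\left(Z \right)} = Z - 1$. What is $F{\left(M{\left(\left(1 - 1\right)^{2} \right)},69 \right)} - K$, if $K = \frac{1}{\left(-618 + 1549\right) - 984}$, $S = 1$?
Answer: $- \frac{1217}{106} \approx -11.481$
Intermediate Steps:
$M{\left(Z \right)} = -1 + Z$ ($M{\left(Z \right)} = Z - 1 = -1 + Z$)
$F{\left(H,f \right)} = \frac{23}{2 H}$ ($F{\left(H,f \right)} = \frac{1 + 22}{H + H} = \frac{23}{2 H}$)
$K = - \frac{1}{53}$ ($K = \frac{1}{931 - 984} = \frac{1}{-53} = - \frac{1}{53} \approx -0.018868$)
$F{\left(M{\left(\left(1 - 1\right)^{2} \right)},69 \right)} - K = \frac{23}{2 \left(-1 + \left(1 - 1\right)^{2}\right)} - - \frac{1}{53} = \frac{23}{2 \left(-1 + 0^{2}\right)} + \frac{1}{53} = \frac{23}{2 \left(-1 + 0\right)} + \frac{1}{53} = \frac{23}{2 \left(-1\right)} + \frac{1}{53} = \frac{23}{2} \left(-1\right) + \frac{1}{53} = - \frac{23}{2} + \frac{1}{53} = - \frac{1217}{106}$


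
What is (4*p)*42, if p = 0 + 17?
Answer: 2856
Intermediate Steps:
p = 17
(4*p)*42 = (4*17)*42 = 68*42 = 2856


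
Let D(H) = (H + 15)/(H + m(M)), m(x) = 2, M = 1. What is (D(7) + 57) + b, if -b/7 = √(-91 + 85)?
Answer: 535/9 - 7*I*√6 ≈ 59.444 - 17.146*I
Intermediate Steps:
D(H) = (15 + H)/(2 + H) (D(H) = (H + 15)/(H + 2) = (15 + H)/(2 + H))
b = -7*I*√6 (b = -7*√(-91 + 85) = -7*I*√6 ≈ -17.146*I)
(D(7) + 57) + b = ((15 + 7)/(2 + 7) + 57) - 7*I*√6 = (22/9 + 57) - 7*I*√6 = 535/9 - 7*I*√6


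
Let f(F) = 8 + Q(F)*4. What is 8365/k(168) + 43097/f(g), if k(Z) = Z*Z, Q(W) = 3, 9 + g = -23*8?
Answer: 43447751/20160 ≈ 2155.1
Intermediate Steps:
g = -193 (g = -9 - 23*8 = -9 - 184 = -193)
k(Z) = Z²
f(F) = 20 (f(F) = 8 + 3*4 = 8 + 12 = 20)
8365/k(168) + 43097/f(g) = 8365/(168²) + 43097/20 = 8365/28224 + 43097*(1/20) = 8365*(1/28224) + 43097/20 = 1195/4032 + 43097/20 = 43447751/20160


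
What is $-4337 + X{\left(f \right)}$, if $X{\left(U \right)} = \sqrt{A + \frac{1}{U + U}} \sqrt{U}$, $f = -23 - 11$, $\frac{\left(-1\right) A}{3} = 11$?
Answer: $-4337 - \frac{\sqrt{4490}}{2} \approx -4370.5$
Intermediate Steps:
$A = -33$ ($A = \left(-3\right) 11 = -33$)
$f = -34$
$X{\left(U \right)} = \sqrt{U} \sqrt{-33 + \frac{1}{2 U}}$ ($X{\left(U \right)} = \sqrt{-33 + \frac{1}{U + U}} \sqrt{U} = \sqrt{-33 + \frac{1}{2 U}} \sqrt{U} = \sqrt{U} \sqrt{-33 + \frac{1}{2 U}}$)
$-4337 + X{\left(f \right)} = -4337 + \frac{\sqrt{2} \sqrt{-34} \sqrt{-66 + \frac{1}{-34}}}{2} = -4337 + \frac{\sqrt{2} i \sqrt{34} \sqrt{-66 - \frac{1}{34}}}{2} = -4337 + \frac{\sqrt{2} i \sqrt{34} \sqrt{- \frac{2245}{34}}}{2} = -4337 + \frac{\sqrt{2} i \sqrt{34} \frac{i \sqrt{76330}}{34}}{2} = -4337 - \frac{\sqrt{4490}}{2}$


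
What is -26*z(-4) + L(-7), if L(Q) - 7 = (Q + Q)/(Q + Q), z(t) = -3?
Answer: 86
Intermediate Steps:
L(Q) = 8 (L(Q) = 7 + (Q + Q)/(Q + Q) = 7 + (2*Q)/((2*Q)) = 7 + (2*Q)*(1/(2*Q)) = 7 + 1 = 8)
-26*z(-4) + L(-7) = -26*(-3) + 8 = 78 + 8 = 86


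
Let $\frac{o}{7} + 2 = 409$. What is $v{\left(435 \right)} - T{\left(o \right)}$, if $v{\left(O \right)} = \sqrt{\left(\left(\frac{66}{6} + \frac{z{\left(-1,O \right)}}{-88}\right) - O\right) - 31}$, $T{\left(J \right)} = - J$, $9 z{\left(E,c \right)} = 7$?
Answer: $2849 + \frac{i \sqrt{7928074}}{132} \approx 2849.0 + 21.331 i$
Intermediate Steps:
$o = 2849$ ($o = -14 + 7 \cdot 409 = -14 + 2863 = 2849$)
$z{\left(E,c \right)} = \frac{7}{9}$ ($z{\left(E,c \right)} = \frac{1}{9} \cdot 7 = \frac{7}{9}$)
$v{\left(O \right)} = \sqrt{- \frac{15847}{792} - O}$ ($v{\left(O \right)} = \sqrt{\left(\left(\frac{66}{6} + \frac{7}{9 \left(-88\right)}\right) - O\right) - 31} = \sqrt{\left(\left(66 \cdot \frac{1}{6} + \frac{7}{9} \left(- \frac{1}{88}\right)\right) - O\right) - 31} = \sqrt{\left(\left(11 - \frac{7}{792}\right) - O\right) - 31} = \sqrt{\left(\frac{8705}{792} - O\right) - 31} = \sqrt{- \frac{15847}{792} - O}$)
$v{\left(435 \right)} - T{\left(o \right)} = \frac{\sqrt{-348634 - 7579440}}{132} - \left(-1\right) 2849 = \frac{\sqrt{-348634 - 7579440}}{132} - -2849 = \frac{\sqrt{-7928074}}{132} + 2849 = \frac{i \sqrt{7928074}}{132} + 2849 = 2849 + \frac{i \sqrt{7928074}}{132}$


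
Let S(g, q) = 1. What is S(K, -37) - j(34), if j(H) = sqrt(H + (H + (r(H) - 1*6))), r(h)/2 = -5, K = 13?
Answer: 1 - 2*sqrt(13) ≈ -6.2111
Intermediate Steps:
r(h) = -10 (r(h) = 2*(-5) = -10)
j(H) = sqrt(-16 + 2*H) (j(H) = sqrt(H + (H + (-10 - 1*6))) = sqrt(H + (H + (-10 - 6))) = sqrt(H + (H - 16)) = sqrt(H + (-16 + H)) = sqrt(-16 + 2*H))
S(K, -37) - j(34) = 1 - sqrt(-16 + 2*34) = 1 - sqrt(-16 + 68) = 1 - sqrt(52) = 1 - 2*sqrt(13)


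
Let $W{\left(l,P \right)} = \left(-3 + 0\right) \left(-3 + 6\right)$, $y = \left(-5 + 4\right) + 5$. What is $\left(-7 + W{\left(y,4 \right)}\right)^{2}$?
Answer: $256$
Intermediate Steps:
$y = 4$ ($y = -1 + 5 = 4$)
$W{\left(l,P \right)} = -9$ ($W{\left(l,P \right)} = \left(-3\right) 3 = -9$)
$\left(-7 + W{\left(y,4 \right)}\right)^{2} = \left(-7 - 9\right)^{2} = \left(-16\right)^{2} = 256$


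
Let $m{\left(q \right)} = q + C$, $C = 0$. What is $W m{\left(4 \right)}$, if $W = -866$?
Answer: $-3464$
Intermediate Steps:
$m{\left(q \right)} = q$ ($m{\left(q \right)} = q + 0 = q$)
$W m{\left(4 \right)} = \left(-866\right) 4 = -3464$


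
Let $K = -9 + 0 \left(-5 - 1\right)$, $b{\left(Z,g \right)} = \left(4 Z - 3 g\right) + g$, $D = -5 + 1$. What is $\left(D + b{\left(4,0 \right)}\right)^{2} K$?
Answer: $-1296$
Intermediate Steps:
$D = -4$
$b{\left(Z,g \right)} = - 2 g + 4 Z$ ($b{\left(Z,g \right)} = \left(- 3 g + 4 Z\right) + g = - 2 g + 4 Z$)
$K = -9$ ($K = -9 + 0 \left(-5 - 1\right) = -9 + 0 \left(-6\right) = -9 + 0 = -9$)
$\left(D + b{\left(4,0 \right)}\right)^{2} K = \left(-4 + \left(\left(-2\right) 0 + 4 \cdot 4\right)\right)^{2} \left(-9\right) = \left(-4 + \left(0 + 16\right)\right)^{2} \left(-9\right) = \left(-4 + 16\right)^{2} \left(-9\right) = 12^{2} \left(-9\right) = 144 \left(-9\right) = -1296$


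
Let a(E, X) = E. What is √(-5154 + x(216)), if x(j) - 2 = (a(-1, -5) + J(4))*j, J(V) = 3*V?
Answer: 2*I*√694 ≈ 52.688*I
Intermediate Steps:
x(j) = 2 + 11*j (x(j) = 2 + (-1 + 3*4)*j = 2 + (-1 + 12)*j = 2 + 11*j)
√(-5154 + x(216)) = √(-5154 + (2 + 11*216)) = √(-5154 + (2 + 2376)) = √(-5154 + 2378) = √(-2776) = 2*I*√694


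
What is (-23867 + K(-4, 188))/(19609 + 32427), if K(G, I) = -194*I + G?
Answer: -60343/52036 ≈ -1.1596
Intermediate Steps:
K(G, I) = G - 194*I
(-23867 + K(-4, 188))/(19609 + 32427) = (-23867 + (-4 - 194*188))/(19609 + 32427) = (-23867 + (-4 - 36472))/52036 = (-23867 - 36476)*(1/52036) = -60343*1/52036 = -60343/52036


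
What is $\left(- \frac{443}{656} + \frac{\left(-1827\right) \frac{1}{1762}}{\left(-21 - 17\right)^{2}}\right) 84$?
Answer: $- \frac{2961881517}{52158724} \approx -56.786$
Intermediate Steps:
$\left(- \frac{443}{656} + \frac{\left(-1827\right) \frac{1}{1762}}{\left(-21 - 17\right)^{2}}\right) 84 = \left(\left(-443\right) \frac{1}{656} + \frac{\left(-1827\right) \frac{1}{1762}}{\left(-38\right)^{2}}\right) 84 = \left(- \frac{443}{656} - \frac{1827}{1762 \cdot 1444}\right) 84 = \left(- \frac{443}{656} - \frac{1827}{2544328}\right) 84 = \left(- \frac{141041977}{208634896}\right) 84 = - \frac{2961881517}{52158724}$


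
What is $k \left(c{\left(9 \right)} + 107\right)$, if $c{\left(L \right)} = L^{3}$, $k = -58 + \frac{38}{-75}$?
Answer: $- \frac{3668368}{75} \approx -48912.0$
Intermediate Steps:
$k = - \frac{4388}{75}$ ($k = -58 + 38 \left(- \frac{1}{75}\right) = -58 - \frac{38}{75} = - \frac{4388}{75} \approx -58.507$)
$k \left(c{\left(9 \right)} + 107\right) = - \frac{4388 \left(9^{3} + 107\right)}{75} = - \frac{4388 \left(729 + 107\right)}{75} = \left(- \frac{4388}{75}\right) 836 = - \frac{3668368}{75}$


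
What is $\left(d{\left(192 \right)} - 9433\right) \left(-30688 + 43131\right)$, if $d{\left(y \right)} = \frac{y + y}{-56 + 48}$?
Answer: $-117972083$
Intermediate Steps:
$d{\left(y \right)} = - \frac{y}{4}$ ($d{\left(y \right)} = \frac{2 y}{-8} = 2 y \left(- \frac{1}{8}\right) = - \frac{y}{4}$)
$\left(d{\left(192 \right)} - 9433\right) \left(-30688 + 43131\right) = \left(\left(- \frac{1}{4}\right) 192 - 9433\right) \left(-30688 + 43131\right) = \left(-48 - 9433\right) 12443 = \left(-9481\right) 12443 = -117972083$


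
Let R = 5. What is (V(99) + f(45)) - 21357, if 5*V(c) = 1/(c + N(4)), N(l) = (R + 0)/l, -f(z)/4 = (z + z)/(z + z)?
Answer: -42828801/2005 ≈ -21361.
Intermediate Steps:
f(z) = -4 (f(z) = -4*(z + z)/(z + z) = -4*2*z/(2*z) = -4*2*z*1/(2*z) = -4*1 = -4)
N(l) = 5/l (N(l) = (5 + 0)/l = 5/l)
V(c) = 1/(5*(5/4 + c)) (V(c) = 1/(5*(c + 5/4)) = 1/(5*(5/4 + c)))
(V(99) + f(45)) - 21357 = (4/(5*(5 + 4*99)) - 4) - 21357 = (4/(5*(5 + 396)) - 4) - 21357 = ((⅘)/401 - 4) - 21357 = ((⅘)*(1/401) - 4) - 21357 = (4/2005 - 4) - 21357 = -8016/2005 - 21357 = -42828801/2005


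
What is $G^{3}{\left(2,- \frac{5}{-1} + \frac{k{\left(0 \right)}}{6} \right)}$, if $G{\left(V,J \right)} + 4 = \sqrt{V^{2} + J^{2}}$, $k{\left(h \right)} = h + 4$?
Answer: $- \frac{1492}{3} + \frac{3785 \sqrt{13}}{27} \approx 8.1115$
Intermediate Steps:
$k{\left(h \right)} = 4 + h$
$G{\left(V,J \right)} = -4 + \sqrt{J^{2} + V^{2}}$ ($G{\left(V,J \right)} = -4 + \sqrt{V^{2} + J^{2}} = -4 + \sqrt{J^{2} + V^{2}}$)
$G^{3}{\left(2,- \frac{5}{-1} + \frac{k{\left(0 \right)}}{6} \right)} = \left(-4 + \sqrt{\left(- \frac{5}{-1} + \frac{4 + 0}{6}\right)^{2} + 2^{2}}\right)^{3} = \left(-4 + \sqrt{\left(\left(-5\right) \left(-1\right) + 4 \cdot \frac{1}{6}\right)^{2} + 4}\right)^{3} = \left(-4 + \sqrt{\left(5 + \frac{2}{3}\right)^{2} + 4}\right)^{3} = \left(-4 + \sqrt{\left(\frac{17}{3}\right)^{2} + 4}\right)^{3} = \left(-4 + \sqrt{\frac{289}{9} + 4}\right)^{3} = \left(-4 + \sqrt{\frac{325}{9}}\right)^{3} = \left(-4 + \frac{5 \sqrt{13}}{3}\right)^{3}$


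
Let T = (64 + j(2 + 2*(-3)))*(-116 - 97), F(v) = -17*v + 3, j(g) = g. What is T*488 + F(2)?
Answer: -6236671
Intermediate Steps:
F(v) = 3 - 17*v
T = -12780 (T = (64 + (2 + 2*(-3)))*(-116 - 97) = (64 + (2 - 6))*(-213) = (64 - 4)*(-213) = 60*(-213) = -12780)
T*488 + F(2) = -12780*488 + (3 - 17*2) = -6236640 + (3 - 34) = -6236640 - 31 = -6236671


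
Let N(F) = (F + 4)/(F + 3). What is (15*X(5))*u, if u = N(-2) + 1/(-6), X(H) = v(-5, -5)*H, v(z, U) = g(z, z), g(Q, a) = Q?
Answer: -1375/2 ≈ -687.50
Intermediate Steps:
v(z, U) = z
X(H) = -5*H
N(F) = (4 + F)/(3 + F)
u = 11/6 (u = (4 - 2)/(3 - 2) + 1/(-6) = 2/1 - 1/6 = 1*2 - 1/6 = 2 - 1/6 = 11/6 ≈ 1.8333)
(15*X(5))*u = (15*(-5*5))*(11/6) = (15*(-25))*(11/6) = -375*11/6 = -1375/2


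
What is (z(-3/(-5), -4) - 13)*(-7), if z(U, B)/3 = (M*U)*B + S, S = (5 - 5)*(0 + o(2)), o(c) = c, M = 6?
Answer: 1967/5 ≈ 393.40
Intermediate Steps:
S = 0 (S = (5 - 5)*(0 + 2) = 0*2 = 0)
z(U, B) = 18*B*U (z(U, B) = 3*((6*U)*B + 0) = 3*(6*B*U + 0) = 3*(6*B*U) = 18*B*U)
(z(-3/(-5), -4) - 13)*(-7) = (18*(-4)*(-3/(-5)) - 13)*(-7) = (18*(-4)*(-3*(-⅕)) - 13)*(-7) = (18*(-4)*(⅗) - 13)*(-7) = (-216/5 - 13)*(-7) = -281/5*(-7) = 1967/5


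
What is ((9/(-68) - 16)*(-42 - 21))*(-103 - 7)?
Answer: -3801105/34 ≈ -1.1180e+5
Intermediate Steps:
((9/(-68) - 16)*(-42 - 21))*(-103 - 7) = ((9*(-1/68) - 16)*(-63))*(-110) = ((-9/68 - 16)*(-63))*(-110) = -1097/68*(-63)*(-110) = (69111/68)*(-110) = -3801105/34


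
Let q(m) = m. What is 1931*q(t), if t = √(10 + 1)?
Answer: 1931*√11 ≈ 6404.4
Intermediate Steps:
t = √11 ≈ 3.3166
1931*q(t) = 1931*√11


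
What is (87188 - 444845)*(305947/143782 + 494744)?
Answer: -877315203782415/4958 ≈ -1.7695e+11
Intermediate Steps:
(87188 - 444845)*(305947/143782 + 494744) = -357657*(305947*(1/143782) + 494744) = -357657*(305947/143782 + 494744) = -357657*71135587755/143782 = -877315203782415/4958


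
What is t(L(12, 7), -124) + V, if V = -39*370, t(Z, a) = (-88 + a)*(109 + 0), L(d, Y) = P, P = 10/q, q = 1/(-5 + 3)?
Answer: -37538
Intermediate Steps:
q = -½ (q = 1/(-2) = -½ ≈ -0.50000)
P = -20 (P = 10/(-½) = 10*(-2) = -20)
L(d, Y) = -20
t(Z, a) = -9592 + 109*a (t(Z, a) = (-88 + a)*109 = -9592 + 109*a)
V = -14430
t(L(12, 7), -124) + V = (-9592 + 109*(-124)) - 14430 = (-9592 - 13516) - 14430 = -23108 - 14430 = -37538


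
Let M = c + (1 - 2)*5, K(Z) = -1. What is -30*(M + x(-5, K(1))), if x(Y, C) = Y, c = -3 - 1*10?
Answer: 690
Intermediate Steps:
c = -13 (c = -3 - 10 = -13)
M = -18 (M = -13 + (1 - 2)*5 = -13 - 1*5 = -13 - 5 = -18)
-30*(M + x(-5, K(1))) = -30*(-18 - 5) = -30*(-23) = 690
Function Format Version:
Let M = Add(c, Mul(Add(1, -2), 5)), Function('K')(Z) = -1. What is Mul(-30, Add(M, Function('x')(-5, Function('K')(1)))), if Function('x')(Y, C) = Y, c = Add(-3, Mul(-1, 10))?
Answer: 690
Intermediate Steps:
c = -13 (c = Add(-3, -10) = -13)
M = -18 (M = Add(-13, Mul(Add(1, -2), 5)) = Add(-13, Mul(-1, 5)) = Add(-13, -5) = -18)
Mul(-30, Add(M, Function('x')(-5, Function('K')(1)))) = Mul(-30, Add(-18, -5)) = Mul(-30, -23) = 690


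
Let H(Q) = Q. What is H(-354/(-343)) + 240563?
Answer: 82513463/343 ≈ 2.4056e+5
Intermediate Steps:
H(-354/(-343)) + 240563 = -354/(-343) + 240563 = -354*(-1/343) + 240563 = 354/343 + 240563 = 82513463/343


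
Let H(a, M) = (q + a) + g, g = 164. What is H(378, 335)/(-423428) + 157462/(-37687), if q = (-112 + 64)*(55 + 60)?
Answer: -33243106925/7978865518 ≈ -4.1664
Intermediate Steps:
q = -5520 (q = -48*115 = -5520)
H(a, M) = -5356 + a (H(a, M) = (-5520 + a) + 164 = -5356 + a)
H(378, 335)/(-423428) + 157462/(-37687) = (-5356 + 378)/(-423428) + 157462/(-37687) = -4978*(-1/423428) + 157462*(-1/37687) = 2489/211714 - 157462/37687 = -33243106925/7978865518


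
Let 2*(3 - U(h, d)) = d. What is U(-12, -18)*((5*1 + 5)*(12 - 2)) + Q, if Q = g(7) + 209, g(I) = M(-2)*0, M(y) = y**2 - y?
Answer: 1409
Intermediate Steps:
U(h, d) = 3 - d/2
g(I) = 0 (g(I) = -2*(-1 - 2)*0 = -2*(-3)*0 = 6*0 = 0)
Q = 209 (Q = 0 + 209 = 209)
U(-12, -18)*((5*1 + 5)*(12 - 2)) + Q = (3 - 1/2*(-18))*((5*1 + 5)*(12 - 2)) + 209 = (3 + 9)*((5 + 5)*10) + 209 = 12*(10*10) + 209 = 12*100 + 209 = 1200 + 209 = 1409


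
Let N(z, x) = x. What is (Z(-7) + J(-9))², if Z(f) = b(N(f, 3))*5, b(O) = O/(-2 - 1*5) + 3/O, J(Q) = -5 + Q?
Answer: 6084/49 ≈ 124.16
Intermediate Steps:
b(O) = 3/O - O/7 (b(O) = O/(-2 - 5) + 3/O = O/(-7) + 3/O = O*(-⅐) + 3/O = -O/7 + 3/O = 3/O - O/7)
Z(f) = 20/7 (Z(f) = (3/3 - ⅐*3)*5 = (3*(⅓) - 3/7)*5 = (1 - 3/7)*5 = (4/7)*5 = 20/7)
(Z(-7) + J(-9))² = (20/7 + (-5 - 9))² = (20/7 - 14)² = (-78/7)² = 6084/49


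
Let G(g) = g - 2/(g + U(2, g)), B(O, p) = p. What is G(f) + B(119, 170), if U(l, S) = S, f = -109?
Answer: 6650/109 ≈ 61.009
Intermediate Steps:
G(g) = g - 1/g (G(g) = g - 2/(g + g) = g - 2/(2*g) = g + (1/(2*g))*(-2) = g - 1/g)
G(f) + B(119, 170) = (-109 - 1/(-109)) + 170 = (-109 - 1*(-1/109)) + 170 = (-109 + 1/109) + 170 = -11880/109 + 170 = 6650/109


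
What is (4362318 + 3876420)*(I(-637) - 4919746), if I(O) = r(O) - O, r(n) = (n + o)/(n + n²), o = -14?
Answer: -390925855985587971/9646 ≈ -4.0527e+13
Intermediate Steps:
r(n) = (-14 + n)/(n + n²) (r(n) = (n - 14)/(n + n²) = (-14 + n)/(n + n²))
I(O) = -O + (-14 + O)/(O*(1 + O)) (I(O) = (-14 + O)/(O*(1 + O)) - O = -O + (-14 + O)/(O*(1 + O)))
(4362318 + 3876420)*(I(-637) - 4919746) = (4362318 + 3876420)*((-14 - 637 - 1*(-637)² - 1*(-637)³)/((-637)*(1 - 637)) - 4919746) = 8238738*(-1/637*(-14 - 637 - 1*405769 - 1*(-258474853))/(-636) - 4919746) = 8238738*(-1/637*(-1/636)*(-14 - 637 - 405769 + 258474853) - 4919746) = 8238738*(-1/637*(-1/636)*258068433 - 4919746) = 8238738*(12288973/19292 - 4919746) = 8238738*(-94899450859/19292) = -390925855985587971/9646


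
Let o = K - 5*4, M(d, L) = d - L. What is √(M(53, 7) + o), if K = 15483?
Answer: √15509 ≈ 124.54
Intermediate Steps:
o = 15463 (o = 15483 - 5*4 = 15483 - 20 = 15463)
√(M(53, 7) + o) = √((53 - 1*7) + 15463) = √((53 - 7) + 15463) = √(46 + 15463) = √15509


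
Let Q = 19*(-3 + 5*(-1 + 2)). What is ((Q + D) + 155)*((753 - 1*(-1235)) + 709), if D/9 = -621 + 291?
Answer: -7489569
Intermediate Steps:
D = -2970 (D = 9*(-621 + 291) = 9*(-330) = -2970)
Q = 38 (Q = 19*(-3 + 5*1) = 19*(-3 + 5) = 19*2 = 38)
((Q + D) + 155)*((753 - 1*(-1235)) + 709) = ((38 - 2970) + 155)*((753 - 1*(-1235)) + 709) = (-2932 + 155)*((753 + 1235) + 709) = -2777*(1988 + 709) = -2777*2697 = -7489569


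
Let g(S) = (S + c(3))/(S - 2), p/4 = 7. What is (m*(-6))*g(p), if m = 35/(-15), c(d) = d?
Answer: 217/13 ≈ 16.692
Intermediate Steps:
p = 28 (p = 4*7 = 28)
m = -7/3 (m = 35*(-1/15) = -7/3 ≈ -2.3333)
g(S) = (3 + S)/(-2 + S) (g(S) = (S + 3)/(S - 2) = (3 + S)/(-2 + S))
(m*(-6))*g(p) = (-7/3*(-6))*((3 + 28)/(-2 + 28)) = 14*(31/26) = 217/13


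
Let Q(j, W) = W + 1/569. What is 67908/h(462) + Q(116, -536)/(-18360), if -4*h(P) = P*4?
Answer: -13134872381/89378520 ≈ -146.96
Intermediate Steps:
Q(j, W) = 1/569 + W (Q(j, W) = W + 1/569 = 1/569 + W)
h(P) = -P (h(P) = -P*4/4 = -P)
67908/h(462) + Q(116, -536)/(-18360) = 67908/((-1*462)) + (1/569 - 536)/(-18360) = 67908/(-462) - 304983/569*(-1/18360) = 67908*(-1/462) + 33887/1160760 = -11318/77 + 33887/1160760 = -13134872381/89378520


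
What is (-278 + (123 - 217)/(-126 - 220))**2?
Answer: 2308514209/29929 ≈ 77133.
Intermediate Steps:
(-278 + (123 - 217)/(-126 - 220))**2 = (-278 - 94/(-346))**2 = (-278 - 94*(-1/346))**2 = (-278 + 47/173)**2 = (-48047/173)**2 = 2308514209/29929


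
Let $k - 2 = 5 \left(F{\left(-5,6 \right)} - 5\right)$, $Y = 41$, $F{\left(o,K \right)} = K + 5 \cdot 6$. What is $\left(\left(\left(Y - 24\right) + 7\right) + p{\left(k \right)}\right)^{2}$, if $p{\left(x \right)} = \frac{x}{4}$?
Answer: $\frac{64009}{16} \approx 4000.6$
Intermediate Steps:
$F{\left(o,K \right)} = 30 + K$ ($F{\left(o,K \right)} = K + 30 = 30 + K$)
$k = 157$ ($k = 2 + 5 \left(\left(30 + 6\right) - 5\right) = 2 + 5 \left(36 - 5\right) = 2 + 5 \cdot 31 = 2 + 155 = 157$)
$p{\left(x \right)} = \frac{x}{4}$ ($p{\left(x \right)} = x \frac{1}{4} = \frac{x}{4}$)
$\left(\left(\left(Y - 24\right) + 7\right) + p{\left(k \right)}\right)^{2} = \left(\left(\left(41 - 24\right) + 7\right) + \frac{1}{4} \cdot 157\right)^{2} = \left(\left(\left(41 - 24\right) + 7\right) + \frac{157}{4}\right)^{2} = \left(\left(17 + 7\right) + \frac{157}{4}\right)^{2} = \left(24 + \frac{157}{4}\right)^{2} = \left(\frac{253}{4}\right)^{2} = \frac{64009}{16}$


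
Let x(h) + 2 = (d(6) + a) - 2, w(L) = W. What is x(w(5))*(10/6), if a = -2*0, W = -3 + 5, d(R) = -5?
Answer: -15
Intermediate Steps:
W = 2
a = 0
w(L) = 2
x(h) = -9 (x(h) = -2 + ((-5 + 0) - 2) = -2 + (-5 - 2) = -2 - 7 = -9)
x(w(5))*(10/6) = -90/6 = -9*5/3 = -15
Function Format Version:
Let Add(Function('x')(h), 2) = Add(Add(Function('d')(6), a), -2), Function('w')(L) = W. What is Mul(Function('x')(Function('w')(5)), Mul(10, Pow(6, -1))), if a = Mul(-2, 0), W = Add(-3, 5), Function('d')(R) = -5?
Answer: -15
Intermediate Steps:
W = 2
a = 0
Function('w')(L) = 2
Function('x')(h) = -9 (Function('x')(h) = Add(-2, Add(Add(-5, 0), -2)) = Add(-2, Add(-5, -2)) = Add(-2, -7) = -9)
Mul(Function('x')(Function('w')(5)), Mul(10, Pow(6, -1))) = Mul(-9, Mul(10, Pow(6, -1))) = Mul(-9, Mul(10, Rational(1, 6))) = Mul(-9, Rational(5, 3)) = -15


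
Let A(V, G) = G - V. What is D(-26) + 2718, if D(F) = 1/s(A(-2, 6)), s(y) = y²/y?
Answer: 21745/8 ≈ 2718.1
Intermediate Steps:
s(y) = y
D(F) = ⅛ (D(F) = 1/(6 - 1*(-2)) = 1/(6 + 2) = 1/8 = ⅛)
D(-26) + 2718 = ⅛ + 2718 = 21745/8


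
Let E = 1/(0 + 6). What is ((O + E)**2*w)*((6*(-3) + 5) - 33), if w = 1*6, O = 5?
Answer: -22103/3 ≈ -7367.7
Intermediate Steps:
E = 1/6 ≈ 0.16667
w = 6
((O + E)**2*w)*((6*(-3) + 5) - 33) = ((5 + 1/6)**2*6)*((6*(-3) + 5) - 33) = ((31/6)**2*6)*((-18 + 5) - 33) = ((961/36)*6)*(-13 - 33) = (961/6)*(-46) = -22103/3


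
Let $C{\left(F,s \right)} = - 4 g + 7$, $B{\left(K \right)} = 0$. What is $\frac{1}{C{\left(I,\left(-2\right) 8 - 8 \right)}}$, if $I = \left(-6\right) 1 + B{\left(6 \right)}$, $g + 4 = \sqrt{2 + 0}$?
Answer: $\frac{23}{497} + \frac{4 \sqrt{2}}{497} \approx 0.05766$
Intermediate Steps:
$g = -4 + \sqrt{2}$ ($g = -4 + \sqrt{2 + 0} = -4 + \sqrt{2} \approx -2.5858$)
$I = -6$ ($I = \left(-6\right) 1 + 0 = -6 + 0 = -6$)
$C{\left(F,s \right)} = 23 - 4 \sqrt{2}$ ($C{\left(F,s \right)} = - 4 \left(-4 + \sqrt{2}\right) + 7 = \left(16 - 4 \sqrt{2}\right) + 7 = 23 - 4 \sqrt{2}$)
$\frac{1}{C{\left(I,\left(-2\right) 8 - 8 \right)}} = \frac{1}{23 - 4 \sqrt{2}}$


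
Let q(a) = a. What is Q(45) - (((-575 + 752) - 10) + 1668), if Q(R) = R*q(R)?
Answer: 190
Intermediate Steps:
Q(R) = R² (Q(R) = R*R = R²)
Q(45) - (((-575 + 752) - 10) + 1668) = 45² - (((-575 + 752) - 10) + 1668) = 2025 - ((177 - 10) + 1668) = 2025 - (167 + 1668) = 2025 - 1*1835 = 2025 - 1835 = 190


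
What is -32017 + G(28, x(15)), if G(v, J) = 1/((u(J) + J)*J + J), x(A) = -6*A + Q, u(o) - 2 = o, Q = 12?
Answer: -382090877/11934 ≈ -32017.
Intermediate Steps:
u(o) = 2 + o
x(A) = 12 - 6*A (x(A) = -6*A + 12 = 12 - 6*A)
G(v, J) = 1/(J + J*(2 + 2*J)) (G(v, J) = 1/(((2 + J) + J)*J + J) = 1/((2 + 2*J)*J + J) = 1/(J*(2 + 2*J) + J) = 1/(J + J*(2 + 2*J)))
-32017 + G(28, x(15)) = -32017 + 1/((12 - 6*15)*(3 + 2*(12 - 6*15))) = -32017 + 1/((12 - 90)*(3 + 2*(12 - 90))) = -32017 + 1/((-78)*(3 + 2*(-78))) = -32017 - 1/(78*(3 - 156)) = -32017 - 1/78/(-153) = -32017 - 1/78*(-1/153) = -32017 + 1/11934 = -382090877/11934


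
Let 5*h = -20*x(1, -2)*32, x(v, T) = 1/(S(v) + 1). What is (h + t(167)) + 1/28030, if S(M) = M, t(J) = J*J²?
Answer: 130546893971/28030 ≈ 4.6574e+6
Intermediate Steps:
t(J) = J³
x(v, T) = 1/(1 + v) (x(v, T) = 1/(v + 1) = 1/(1 + v))
h = -64 (h = (-20/(1 + 1)*32)/5 = (-20/2*32)/5 = (-20*½*32)/5 = (-10*32)/5 = (⅕)*(-320) = -64)
(h + t(167)) + 1/28030 = (-64 + 167³) + 1/28030 = (-64 + 4657463) + 1/28030 = 4657399 + 1/28030 = 130546893971/28030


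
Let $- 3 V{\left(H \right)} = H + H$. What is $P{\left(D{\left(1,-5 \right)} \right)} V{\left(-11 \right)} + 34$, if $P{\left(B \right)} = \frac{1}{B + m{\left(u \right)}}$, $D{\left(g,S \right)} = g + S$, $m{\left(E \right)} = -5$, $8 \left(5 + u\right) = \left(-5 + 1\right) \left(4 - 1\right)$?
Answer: $\frac{896}{27} \approx 33.185$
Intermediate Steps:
$V{\left(H \right)} = - \frac{2 H}{3}$ ($V{\left(H \right)} = - \frac{H + H}{3} = - \frac{2 H}{3}$)
$u = - \frac{13}{2}$ ($u = -5 + \frac{\left(-5 + 1\right) \left(4 - 1\right)}{8} = -5 + \frac{\left(-4\right) 3}{8} = -5 + \frac{1}{8} \left(-12\right) = -5 - \frac{3}{2} = - \frac{13}{2} \approx -6.5$)
$D{\left(g,S \right)} = S + g$
$P{\left(B \right)} = \frac{1}{-5 + B}$ ($P{\left(B \right)} = \frac{1}{B - 5} = \frac{1}{-5 + B}$)
$P{\left(D{\left(1,-5 \right)} \right)} V{\left(-11 \right)} + 34 = \frac{\left(- \frac{2}{3}\right) \left(-11\right)}{-5 + \left(-5 + 1\right)} + 34 = \frac{1}{-5 - 4} \cdot \frac{22}{3} + 34 = \frac{1}{-9} \cdot \frac{22}{3} + 34 = \left(- \frac{1}{9}\right) \frac{22}{3} + 34 = - \frac{22}{27} + 34 = \frac{896}{27}$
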